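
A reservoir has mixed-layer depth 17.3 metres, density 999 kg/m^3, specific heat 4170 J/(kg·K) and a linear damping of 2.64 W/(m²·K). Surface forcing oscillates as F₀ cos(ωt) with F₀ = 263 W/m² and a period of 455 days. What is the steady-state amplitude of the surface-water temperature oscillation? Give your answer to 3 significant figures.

Areal heat capacity C = ρ c_p D = 999 × 4170 × 17.3 = 7.21×10^7 J/(m^2 K).
Angular frequency ω = 2π / T = 2π / 3.93×10^7 s = 1.60×10^-7 s⁻¹.
√((Cω)² + λ²) = √((11.5)² + 2.64²) = 11.8 W/(m²·K).
Amplitude A = F₀ / √((Cω)²+λ²) = 263 / 11.8 = 22.3 K.

22.3 K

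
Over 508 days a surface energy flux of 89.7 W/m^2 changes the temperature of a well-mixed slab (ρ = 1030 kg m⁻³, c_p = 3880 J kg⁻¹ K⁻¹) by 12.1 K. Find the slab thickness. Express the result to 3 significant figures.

Heat input Q = F Δt = 89.7 × 4.39×10^7 s = 3.94×10^9 J/m².
Required areal heat capacity C = Q / ΔT = 3.25×10^8 J/(m²·K).
Depth D = C / (ρ c_p) = 3.25×10^8 / (1030 × 3880) = 81.4 m.

81.4 m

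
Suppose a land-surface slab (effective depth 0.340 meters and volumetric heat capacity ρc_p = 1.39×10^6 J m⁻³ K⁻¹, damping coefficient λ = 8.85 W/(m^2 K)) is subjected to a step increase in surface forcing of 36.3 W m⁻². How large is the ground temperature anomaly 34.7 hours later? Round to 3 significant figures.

Areal heat capacity C = ρc_p × D = 1.39×10^6 × 0.340 = 4.73×10^5 J/(m²·K).
τ = C / λ = 4.73×10^5 / 8.85 = 53400 s.
Equilibrium anomaly ΔT_eq = F / λ = 36.3 / 8.85 = 4.10 K.
t = 34.7 hours = 1.25×10^5 s, so t/τ = 2.34.
ΔT(t) = ΔT_eq (1 − e^(−t/τ)) = 4.10 × (1 − e^−2.34) = 3.71 K.

3.71 K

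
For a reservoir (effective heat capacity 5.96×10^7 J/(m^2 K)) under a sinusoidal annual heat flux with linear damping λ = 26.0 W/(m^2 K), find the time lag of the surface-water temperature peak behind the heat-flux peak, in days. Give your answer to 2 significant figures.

25 days

Areal heat capacity C = 5.96×10^7 J/(m^2 K) (given).
ω = 2π / 3.15×10^7 s = 1.99×10^-7 s⁻¹.
Phase lag φ = arctan(Cω/λ) = arctan(11.9/26.0) = 0.428 rad.
Time lag = φ / ω = 0.428 / 1.99×10^-7 = 2.15×10^6 s = 24.9 days.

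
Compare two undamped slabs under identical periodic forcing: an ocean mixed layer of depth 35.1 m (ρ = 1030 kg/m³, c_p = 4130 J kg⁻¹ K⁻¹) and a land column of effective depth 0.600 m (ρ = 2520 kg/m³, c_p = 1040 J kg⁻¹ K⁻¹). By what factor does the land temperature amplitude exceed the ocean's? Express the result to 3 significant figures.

95.0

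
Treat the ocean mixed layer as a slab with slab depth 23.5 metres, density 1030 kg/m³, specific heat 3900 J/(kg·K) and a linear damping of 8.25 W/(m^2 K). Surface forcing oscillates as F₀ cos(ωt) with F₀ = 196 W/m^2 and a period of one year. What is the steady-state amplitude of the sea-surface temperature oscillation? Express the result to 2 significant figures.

9.5 K

Areal heat capacity C = ρ c_p D = 1030 × 3900 × 23.5 = 9.44×10^7 J m⁻² K⁻¹.
Angular frequency ω = 2π / T = 2π / 3.15×10^7 s = 1.99×10^-7 s⁻¹.
√((Cω)² + λ²) = √((18.8)² + 8.25²) = 20.5 W/(m²·K).
Amplitude A = F₀ / √((Cω)²+λ²) = 196 / 20.5 = 9.54 K.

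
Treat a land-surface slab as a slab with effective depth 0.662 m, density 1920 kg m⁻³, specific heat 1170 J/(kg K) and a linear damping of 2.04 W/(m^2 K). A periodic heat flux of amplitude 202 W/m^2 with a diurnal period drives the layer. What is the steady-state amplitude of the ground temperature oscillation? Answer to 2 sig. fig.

Areal heat capacity C = ρ c_p D = 1920 × 1170 × 0.662 = 1.49×10^6 J/(m^2 K).
Angular frequency ω = 2π / T = 2π / 86400 s = 7.27×10^-5 s⁻¹.
√((Cω)² + λ²) = √((108)² + 2.04²) = 108 W/(m²·K).
Amplitude A = F₀ / √((Cω)²+λ²) = 202 / 108 = 1.87 K.

1.9 K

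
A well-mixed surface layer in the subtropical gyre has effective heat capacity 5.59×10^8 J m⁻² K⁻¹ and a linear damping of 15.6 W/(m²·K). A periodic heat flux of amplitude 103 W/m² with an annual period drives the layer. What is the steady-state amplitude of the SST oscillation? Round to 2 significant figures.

0.92 K

Areal heat capacity C = 5.59×10^8 J m⁻² K⁻¹ (given).
Angular frequency ω = 2π / T = 2π / 3.15×10^7 s = 1.99×10^-7 s⁻¹.
√((Cω)² + λ²) = √((111)² + 15.6²) = 112 W/(m²·K).
Amplitude A = F₀ / √((Cω)²+λ²) = 103 / 112 = 0.916 K.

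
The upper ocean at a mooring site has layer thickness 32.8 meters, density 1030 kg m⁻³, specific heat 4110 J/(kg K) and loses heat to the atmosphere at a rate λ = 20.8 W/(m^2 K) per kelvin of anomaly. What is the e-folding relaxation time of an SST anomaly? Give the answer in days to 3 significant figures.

77.3 days

Areal heat capacity C = ρ c_p D = 1030 × 4110 × 32.8 = 1.39×10^8 J/(m^2 K).
Relaxation time τ = C / λ = 1.39×10^8 / 20.8 = 6.68×10^6 s.
In days: 6.68×10^6 s / (86400 s/day) = 77.3 days.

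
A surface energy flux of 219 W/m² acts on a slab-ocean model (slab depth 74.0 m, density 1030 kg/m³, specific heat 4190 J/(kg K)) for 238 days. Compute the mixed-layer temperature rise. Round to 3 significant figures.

Areal heat capacity C = ρ c_p D = 1030 × 4190 × 74.0 = 3.19×10^8 J/(m²·K).
Net heat input Q = F Δt = 219 × (238 days × 86400 s/day) = 4.50×10^9 J/m².
ΔT = Q / C = 4.50×10^9 / 3.19×10^8 = 14.1 K.

14.1 K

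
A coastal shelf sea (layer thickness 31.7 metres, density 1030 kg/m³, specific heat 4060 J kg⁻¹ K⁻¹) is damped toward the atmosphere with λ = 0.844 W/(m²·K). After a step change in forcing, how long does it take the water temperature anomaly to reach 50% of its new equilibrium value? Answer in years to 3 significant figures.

Areal heat capacity C = ρ c_p D = 1030 × 4060 × 31.7 = 1.33×10^8 J m⁻² K⁻¹.
τ = C / λ = 1.33×10^8 / 0.844 = 1.57×10^8 s.
Fraction reached: 1 − e^(−t/τ) = 0.50 ⇒ t = −τ ln(1 − 0.50) = τ × 0.693.
t = 1.09×10^8 s = 3.45 years.

3.45 years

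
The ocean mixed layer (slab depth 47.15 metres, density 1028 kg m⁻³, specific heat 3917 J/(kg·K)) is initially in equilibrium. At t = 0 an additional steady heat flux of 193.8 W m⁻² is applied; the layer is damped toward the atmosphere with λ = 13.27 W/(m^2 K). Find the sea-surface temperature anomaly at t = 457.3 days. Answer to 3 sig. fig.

13.7 K

Areal heat capacity C = ρ c_p D = 1028 × 3917 × 47.15 = 1.90×10^8 J m⁻² K⁻¹.
τ = C / λ = 1.90×10^8 / 13.27 = 1.43×10^7 s.
Equilibrium anomaly ΔT_eq = F / λ = 193.8 / 13.27 = 14.6 K.
t = 457.3 days = 3.95×10^7 s, so t/τ = 2.76.
ΔT(t) = ΔT_eq (1 − e^(−t/τ)) = 14.6 × (1 − e^−2.76) = 13.7 K.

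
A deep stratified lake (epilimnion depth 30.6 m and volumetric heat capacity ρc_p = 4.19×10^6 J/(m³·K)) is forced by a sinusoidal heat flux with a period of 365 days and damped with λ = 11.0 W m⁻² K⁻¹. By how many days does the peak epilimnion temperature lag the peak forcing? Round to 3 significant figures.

67.6 days

Areal heat capacity C = ρc_p × D = 4.19×10^6 × 30.6 = 1.28×10^8 J m⁻² K⁻¹.
ω = 2π / 3.15×10^7 s = 1.99×10^-7 s⁻¹.
Phase lag φ = arctan(Cω/λ) = arctan(25.5/11.0) = 1.16 rad.
Time lag = φ / ω = 1.16 / 1.99×10^-7 = 5.84×10^6 s = 67.6 days.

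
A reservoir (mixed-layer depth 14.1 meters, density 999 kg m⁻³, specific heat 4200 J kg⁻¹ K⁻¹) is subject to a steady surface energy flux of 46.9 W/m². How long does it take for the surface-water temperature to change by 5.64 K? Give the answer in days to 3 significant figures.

Areal heat capacity C = ρ c_p D = 999 × 4200 × 14.1 = 5.92×10^7 J/(m²·K).
Time required: Δt = C ΔT / F = 5.92×10^7 × 5.64 / 46.9 = 7.11×10^6 s.
In days: 7.11×10^6 s / (86400 s/day) = 82.3 days.

82.3 days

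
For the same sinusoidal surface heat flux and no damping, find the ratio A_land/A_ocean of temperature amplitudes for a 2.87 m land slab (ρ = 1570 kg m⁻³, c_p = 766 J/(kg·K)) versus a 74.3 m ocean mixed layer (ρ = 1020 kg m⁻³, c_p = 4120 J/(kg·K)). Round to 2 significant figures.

C_ocean = 1020 × 4120 × 74.3 = 3.12×10^8 J/(m²·K).
C_land = 1570 × 766 × 2.87 = 3.45×10^6 J/(m²·K).
Undamped amplitude ∝ 1/C, so A_land/A_ocean = C_ocean/C_land = 90.5.

90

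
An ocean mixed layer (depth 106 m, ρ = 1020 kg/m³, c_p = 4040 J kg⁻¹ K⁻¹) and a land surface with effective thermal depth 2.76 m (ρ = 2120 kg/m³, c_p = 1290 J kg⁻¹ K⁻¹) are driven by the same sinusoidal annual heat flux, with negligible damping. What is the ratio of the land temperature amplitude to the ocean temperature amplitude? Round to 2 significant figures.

58

C_ocean = 1020 × 4040 × 106 = 4.37×10^8 J/(m²·K).
C_land = 2120 × 1290 × 2.76 = 7.55×10^6 J/(m²·K).
Undamped amplitude ∝ 1/C, so A_land/A_ocean = C_ocean/C_land = 57.9.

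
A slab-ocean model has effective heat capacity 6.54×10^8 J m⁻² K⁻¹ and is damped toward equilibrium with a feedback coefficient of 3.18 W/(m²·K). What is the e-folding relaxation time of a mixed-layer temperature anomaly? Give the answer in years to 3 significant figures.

Areal heat capacity C = 6.54×10^8 J m⁻² K⁻¹ (given).
Relaxation time τ = C / λ = 6.54×10^8 / 3.18 = 2.06×10^8 s.
In years: 2.06×10^8 s / (3.156×10^7 s/year) = 6.52 years.

6.52 years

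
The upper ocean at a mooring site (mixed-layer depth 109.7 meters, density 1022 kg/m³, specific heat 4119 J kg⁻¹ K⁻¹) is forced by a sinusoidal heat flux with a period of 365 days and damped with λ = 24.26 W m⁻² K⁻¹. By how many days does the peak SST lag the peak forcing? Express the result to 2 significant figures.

76 days

Areal heat capacity C = ρ c_p D = 1022 × 4119 × 109.7 = 4.62×10^8 J/(m^2 K).
ω = 2π / 3.15×10^7 s = 1.99×10^-7 s⁻¹.
Phase lag φ = arctan(Cω/λ) = arctan(92.0/24.26) = 1.31 rad.
Time lag = φ / ω = 1.31 / 1.99×10^-7 = 6.59×10^6 s = 76.3 days.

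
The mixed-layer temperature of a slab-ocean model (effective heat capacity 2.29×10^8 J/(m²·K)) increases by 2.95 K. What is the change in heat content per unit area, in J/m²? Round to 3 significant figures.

6.76×10^8

Areal heat capacity C = 2.29×10^8 J/(m²·K) (given).
ΔQ = C ΔT = 2.29×10^8 × 2.95 = 6.76×10^8 J/m².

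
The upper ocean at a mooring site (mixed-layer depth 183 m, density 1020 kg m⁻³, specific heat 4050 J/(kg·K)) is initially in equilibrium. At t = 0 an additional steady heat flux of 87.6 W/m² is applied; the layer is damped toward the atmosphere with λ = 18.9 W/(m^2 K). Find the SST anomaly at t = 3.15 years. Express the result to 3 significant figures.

Areal heat capacity C = ρ c_p D = 1020 × 4050 × 183 = 7.56×10^8 J m⁻² K⁻¹.
τ = C / λ = 7.56×10^8 / 18.9 = 4.00×10^7 s.
Equilibrium anomaly ΔT_eq = F / λ = 87.6 / 18.9 = 4.63 K.
t = 3.15 years = 9.94×10^7 s, so t/τ = 2.49.
ΔT(t) = ΔT_eq (1 − e^(−t/τ)) = 4.63 × (1 − e^−2.49) = 4.25 K.

4.25 K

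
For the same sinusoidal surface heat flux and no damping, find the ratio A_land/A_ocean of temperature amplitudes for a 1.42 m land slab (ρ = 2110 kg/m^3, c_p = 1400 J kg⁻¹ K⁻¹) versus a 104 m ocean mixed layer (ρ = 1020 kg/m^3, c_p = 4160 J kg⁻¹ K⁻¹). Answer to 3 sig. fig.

C_ocean = 1020 × 4160 × 104 = 4.41×10^8 J/(m²·K).
C_land = 2110 × 1400 × 1.42 = 4.19×10^6 J/(m²·K).
Undamped amplitude ∝ 1/C, so A_land/A_ocean = C_ocean/C_land = 105.

105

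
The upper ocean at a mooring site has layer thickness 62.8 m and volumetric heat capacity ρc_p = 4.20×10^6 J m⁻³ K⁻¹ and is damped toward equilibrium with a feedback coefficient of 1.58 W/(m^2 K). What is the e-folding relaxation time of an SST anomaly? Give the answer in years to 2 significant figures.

5.3 years

Areal heat capacity C = ρc_p × D = 4.20×10^6 × 62.8 = 2.64×10^8 J/(m²·K).
Relaxation time τ = C / λ = 2.64×10^8 / 1.58 = 1.67×10^8 s.
In years: 1.67×10^8 s / (3.156×10^7 s/year) = 5.29 years.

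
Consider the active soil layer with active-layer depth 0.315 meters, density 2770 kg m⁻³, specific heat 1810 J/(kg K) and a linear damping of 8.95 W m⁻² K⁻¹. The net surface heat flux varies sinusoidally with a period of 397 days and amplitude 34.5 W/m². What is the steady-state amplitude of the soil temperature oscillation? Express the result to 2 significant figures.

3.9 K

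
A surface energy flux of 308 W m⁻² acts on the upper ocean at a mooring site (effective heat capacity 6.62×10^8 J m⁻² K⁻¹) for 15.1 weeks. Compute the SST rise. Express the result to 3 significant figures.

4.25 K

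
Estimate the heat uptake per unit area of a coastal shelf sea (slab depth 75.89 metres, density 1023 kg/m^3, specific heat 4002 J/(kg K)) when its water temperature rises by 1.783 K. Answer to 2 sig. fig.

5.5×10^8

Areal heat capacity C = ρ c_p D = 1023 × 4002 × 75.89 = 3.11×10^8 J m⁻² K⁻¹.
ΔQ = C ΔT = 3.11×10^8 × 1.783 = 5.54×10^8 J/m².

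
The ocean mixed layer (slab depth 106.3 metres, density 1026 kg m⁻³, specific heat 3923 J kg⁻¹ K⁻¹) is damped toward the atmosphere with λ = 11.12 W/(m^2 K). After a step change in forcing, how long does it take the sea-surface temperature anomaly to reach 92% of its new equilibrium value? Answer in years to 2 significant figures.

3.1 years

Areal heat capacity C = ρ c_p D = 1026 × 3923 × 106.3 = 4.28×10^8 J/(m²·K).
τ = C / λ = 4.28×10^8 / 11.12 = 3.85×10^7 s.
Fraction reached: 1 − e^(−t/τ) = 0.92 ⇒ t = −τ ln(1 − 0.92) = τ × 2.53.
t = 9.72×10^7 s = 3.08 years.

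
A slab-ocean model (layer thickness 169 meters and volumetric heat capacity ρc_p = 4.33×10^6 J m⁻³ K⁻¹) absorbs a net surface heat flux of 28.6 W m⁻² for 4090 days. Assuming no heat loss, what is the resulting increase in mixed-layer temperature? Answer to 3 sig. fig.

13.8 K

Areal heat capacity C = ρc_p × D = 4.33×10^6 × 169 = 7.32×10^8 J/(m²·K).
Net heat input Q = F Δt = 28.6 × (4090 days × 86400 s/day) = 1.01×10^10 J/m².
ΔT = Q / C = 1.01×10^10 / 7.32×10^8 = 13.8 K.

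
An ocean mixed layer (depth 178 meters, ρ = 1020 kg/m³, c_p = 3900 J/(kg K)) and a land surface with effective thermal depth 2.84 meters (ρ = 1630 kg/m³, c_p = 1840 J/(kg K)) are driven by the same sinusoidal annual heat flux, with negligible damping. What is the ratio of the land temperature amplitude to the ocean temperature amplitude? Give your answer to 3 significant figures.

83.1

C_ocean = 1020 × 3900 × 178 = 7.08×10^8 J/(m²·K).
C_land = 1630 × 1840 × 2.84 = 8.52×10^6 J/(m²·K).
Undamped amplitude ∝ 1/C, so A_land/A_ocean = C_ocean/C_land = 83.1.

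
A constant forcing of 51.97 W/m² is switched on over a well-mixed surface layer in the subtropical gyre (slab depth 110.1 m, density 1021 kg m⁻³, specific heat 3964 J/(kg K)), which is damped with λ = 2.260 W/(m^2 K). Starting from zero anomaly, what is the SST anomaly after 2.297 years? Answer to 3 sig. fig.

Areal heat capacity C = ρ c_p D = 1021 × 3964 × 110.1 = 4.46×10^8 J/(m²·K).
τ = C / λ = 4.46×10^8 / 2.260 = 1.97×10^8 s.
Equilibrium anomaly ΔT_eq = F / λ = 51.97 / 2.260 = 23.0 K.
t = 2.297 years = 7.25×10^7 s, so t/τ = 0.368.
ΔT(t) = ΔT_eq (1 − e^(−t/τ)) = 23.0 × (1 − e^−0.368) = 7.07 K.

7.07 K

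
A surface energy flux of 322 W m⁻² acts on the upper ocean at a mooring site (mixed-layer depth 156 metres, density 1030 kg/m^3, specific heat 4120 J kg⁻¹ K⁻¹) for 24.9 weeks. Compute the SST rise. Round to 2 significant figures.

7.3 K

Areal heat capacity C = ρ c_p D = 1030 × 4120 × 156 = 6.62×10^8 J m⁻² K⁻¹.
Net heat input Q = F Δt = 322 × (24.9 weeks × 6.048×10^5 s/week) = 4.85×10^9 J/m².
ΔT = Q / C = 4.85×10^9 / 6.62×10^8 = 7.33 K.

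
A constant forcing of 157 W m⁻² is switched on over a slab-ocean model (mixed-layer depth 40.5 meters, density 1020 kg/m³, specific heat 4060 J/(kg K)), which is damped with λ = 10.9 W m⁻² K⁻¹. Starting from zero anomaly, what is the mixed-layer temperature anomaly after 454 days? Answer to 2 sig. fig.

Areal heat capacity C = ρ c_p D = 1020 × 4060 × 40.5 = 1.68×10^8 J m⁻² K⁻¹.
τ = C / λ = 1.68×10^8 / 10.9 = 1.54×10^7 s.
Equilibrium anomaly ΔT_eq = F / λ = 157 / 10.9 = 14.4 K.
t = 454 days = 3.92×10^7 s, so t/τ = 2.55.
ΔT(t) = ΔT_eq (1 − e^(−t/τ)) = 14.4 × (1 − e^−2.55) = 13.3 K.

13 K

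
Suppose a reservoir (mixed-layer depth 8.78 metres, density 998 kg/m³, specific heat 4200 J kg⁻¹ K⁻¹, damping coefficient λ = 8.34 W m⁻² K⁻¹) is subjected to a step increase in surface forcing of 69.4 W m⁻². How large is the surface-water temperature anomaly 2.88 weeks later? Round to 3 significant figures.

2.71 K

Areal heat capacity C = ρ c_p D = 998 × 4200 × 8.78 = 3.68×10^7 J/(m^2 K).
τ = C / λ = 3.68×10^7 / 8.34 = 4.41×10^6 s.
Equilibrium anomaly ΔT_eq = F / λ = 69.4 / 8.34 = 8.32 K.
t = 2.88 weeks = 1.74×10^6 s, so t/τ = 0.395.
ΔT(t) = ΔT_eq (1 − e^(−t/τ)) = 8.32 × (1 − e^−0.395) = 2.71 K.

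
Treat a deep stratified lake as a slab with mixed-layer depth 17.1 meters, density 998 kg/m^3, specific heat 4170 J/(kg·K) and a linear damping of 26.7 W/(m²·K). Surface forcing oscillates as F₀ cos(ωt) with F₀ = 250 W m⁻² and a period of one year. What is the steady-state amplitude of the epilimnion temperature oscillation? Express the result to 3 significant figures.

8.27 K

Areal heat capacity C = ρ c_p D = 998 × 4170 × 17.1 = 7.12×10^7 J/(m²·K).
Angular frequency ω = 2π / T = 2π / 3.15×10^7 s = 1.99×10^-7 s⁻¹.
√((Cω)² + λ²) = √((14.2)² + 26.7²) = 30.2 W/(m²·K).
Amplitude A = F₀ / √((Cω)²+λ²) = 250 / 30.2 = 8.27 K.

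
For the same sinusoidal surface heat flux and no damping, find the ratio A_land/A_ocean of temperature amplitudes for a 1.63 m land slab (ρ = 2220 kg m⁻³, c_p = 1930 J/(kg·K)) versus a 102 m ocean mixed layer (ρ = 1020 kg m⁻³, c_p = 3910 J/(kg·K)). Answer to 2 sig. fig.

58

C_ocean = 1020 × 3910 × 102 = 4.07×10^8 J/(m²·K).
C_land = 2220 × 1930 × 1.63 = 6.98×10^6 J/(m²·K).
Undamped amplitude ∝ 1/C, so A_land/A_ocean = C_ocean/C_land = 58.2.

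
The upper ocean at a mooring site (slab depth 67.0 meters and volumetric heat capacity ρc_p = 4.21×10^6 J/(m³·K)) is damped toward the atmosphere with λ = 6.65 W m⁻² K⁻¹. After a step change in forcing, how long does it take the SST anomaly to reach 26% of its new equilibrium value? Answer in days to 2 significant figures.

Areal heat capacity C = ρc_p × D = 4.21×10^6 × 67.0 = 2.82×10^8 J/(m²·K).
τ = C / λ = 2.82×10^8 / 6.65 = 4.24×10^7 s.
Fraction reached: 1 − e^(−t/τ) = 0.26 ⇒ t = −τ ln(1 − 0.26) = τ × 0.301.
t = 1.28×10^7 s = 148 days.

150 days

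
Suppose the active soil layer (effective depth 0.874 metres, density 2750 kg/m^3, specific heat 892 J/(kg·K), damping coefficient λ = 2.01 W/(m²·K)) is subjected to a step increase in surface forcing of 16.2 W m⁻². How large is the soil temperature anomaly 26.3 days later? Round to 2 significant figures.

Areal heat capacity C = ρ c_p D = 2750 × 892 × 0.874 = 2.14×10^6 J/(m²·K).
τ = C / λ = 2.14×10^6 / 2.01 = 1.07×10^6 s.
Equilibrium anomaly ΔT_eq = F / λ = 16.2 / 2.01 = 8.06 K.
t = 26.3 days = 2.27×10^6 s, so t/τ = 2.13.
ΔT(t) = ΔT_eq (1 − e^(−t/τ)) = 8.06 × (1 − e^−2.13) = 7.10 K.

7.1 K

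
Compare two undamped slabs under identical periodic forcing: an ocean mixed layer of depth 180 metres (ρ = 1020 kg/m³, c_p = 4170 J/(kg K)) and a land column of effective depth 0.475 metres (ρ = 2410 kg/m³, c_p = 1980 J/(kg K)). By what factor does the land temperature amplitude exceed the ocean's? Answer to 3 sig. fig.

C_ocean = 1020 × 4170 × 180 = 7.66×10^8 J/(m²·K).
C_land = 2410 × 1980 × 0.475 = 2.27×10^6 J/(m²·K).
Undamped amplitude ∝ 1/C, so A_land/A_ocean = C_ocean/C_land = 338.

338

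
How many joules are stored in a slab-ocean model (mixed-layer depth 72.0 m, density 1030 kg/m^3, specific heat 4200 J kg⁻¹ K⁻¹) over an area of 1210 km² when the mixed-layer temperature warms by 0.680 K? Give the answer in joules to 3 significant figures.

2.56×10^17 J

Areal heat capacity C = ρ c_p D = 1030 × 4200 × 72.0 = 3.11×10^8 J/(m²·K).
Heat per unit area: q = C ΔT = 3.11×10^8 × 0.680 = 2.12×10^8 J/m².
Total heat: Q = q × A = 2.12×10^8 × (1210 × 10⁶ m²) = 2.56×10^17 J.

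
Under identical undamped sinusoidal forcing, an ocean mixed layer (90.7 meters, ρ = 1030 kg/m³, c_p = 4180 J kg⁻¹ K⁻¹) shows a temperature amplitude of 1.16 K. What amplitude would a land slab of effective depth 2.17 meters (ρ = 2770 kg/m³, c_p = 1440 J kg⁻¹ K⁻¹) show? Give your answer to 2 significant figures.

C_ocean = 3.90×10^8 J/(m²·K); C_land = 8.66×10^6 J/(m²·K).
A ∝ 1/C ⇒ A_land = A_ocean × C_ocean/C_land = 1.16 × 45.1 = 52.3 K.

52 K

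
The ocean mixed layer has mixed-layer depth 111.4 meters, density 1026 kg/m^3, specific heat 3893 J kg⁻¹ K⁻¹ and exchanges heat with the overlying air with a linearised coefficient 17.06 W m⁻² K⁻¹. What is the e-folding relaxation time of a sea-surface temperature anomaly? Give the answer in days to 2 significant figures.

300 days

Areal heat capacity C = ρ c_p D = 1026 × 3893 × 111.4 = 4.45×10^8 J/(m^2 K).
Relaxation time τ = C / λ = 4.45×10^8 / 17.06 = 2.61×10^7 s.
In days: 2.61×10^7 s / (86400 s/day) = 302 days.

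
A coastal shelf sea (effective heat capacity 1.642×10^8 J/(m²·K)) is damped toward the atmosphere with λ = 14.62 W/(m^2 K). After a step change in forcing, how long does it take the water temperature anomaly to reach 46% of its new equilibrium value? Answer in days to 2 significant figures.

80 days

Areal heat capacity C = 1.642×10^8 J/(m²·K) (given).
τ = C / λ = 1.64×10^8 / 14.62 = 1.12×10^7 s.
Fraction reached: 1 − e^(−t/τ) = 0.46 ⇒ t = −τ ln(1 − 0.46) = τ × 0.616.
t = 6.92×10^6 s = 80.1 days.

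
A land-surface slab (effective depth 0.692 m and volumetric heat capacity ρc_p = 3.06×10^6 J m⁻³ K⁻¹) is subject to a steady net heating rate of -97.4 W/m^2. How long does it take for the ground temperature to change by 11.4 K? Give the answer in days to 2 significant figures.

Areal heat capacity C = ρc_p × D = 3.06×10^6 × 0.692 = 2.12×10^6 J/(m²·K).
Time required: Δt = C ΔT / F = 2.12×10^6 × -11.4 / -97.4 = 2.48×10^5 s.
In days: 2.48×10^5 s / (86400 s/day) = 2.87 days.

2.9 days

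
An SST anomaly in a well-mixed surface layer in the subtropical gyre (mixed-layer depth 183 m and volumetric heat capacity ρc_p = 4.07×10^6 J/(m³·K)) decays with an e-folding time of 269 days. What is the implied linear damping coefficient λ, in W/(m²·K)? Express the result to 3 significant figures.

32.0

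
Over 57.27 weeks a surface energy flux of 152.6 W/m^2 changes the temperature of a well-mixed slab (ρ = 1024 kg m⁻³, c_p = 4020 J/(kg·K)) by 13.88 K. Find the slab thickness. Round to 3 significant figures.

92.5 m

Heat input Q = F Δt = 152.6 × 3.46×10^7 s = 5.29×10^9 J/m².
Required areal heat capacity C = Q / ΔT = 3.81×10^8 J/(m²·K).
Depth D = C / (ρ c_p) = 3.81×10^8 / (1024 × 4020) = 92.5 m.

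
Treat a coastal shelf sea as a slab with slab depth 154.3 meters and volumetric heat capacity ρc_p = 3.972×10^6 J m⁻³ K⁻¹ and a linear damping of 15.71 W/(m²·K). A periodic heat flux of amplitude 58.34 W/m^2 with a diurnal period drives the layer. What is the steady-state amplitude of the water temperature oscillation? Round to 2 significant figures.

Areal heat capacity C = ρc_p × D = 3.972×10^6 × 154.3 = 6.13×10^8 J/(m^2 K).
Angular frequency ω = 2π / T = 2π / 86400 s = 7.27×10^-5 s⁻¹.
√((Cω)² + λ²) = √((44600)² + 15.71²) = 44600 W/(m²·K).
Amplitude A = F₀ / √((Cω)²+λ²) = 58.34 / 44600 = 0.00131 K.

0.0013 K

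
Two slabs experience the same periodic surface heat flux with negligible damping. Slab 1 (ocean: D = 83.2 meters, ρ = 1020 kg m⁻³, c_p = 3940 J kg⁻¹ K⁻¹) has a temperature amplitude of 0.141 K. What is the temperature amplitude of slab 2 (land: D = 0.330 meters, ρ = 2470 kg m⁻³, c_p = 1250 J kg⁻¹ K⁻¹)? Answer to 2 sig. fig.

C_ocean = 3.34×10^8 J/(m²·K); C_land = 1.02×10^6 J/(m²·K).
A ∝ 1/C ⇒ A_land = A_ocean × C_ocean/C_land = 0.141 × 328 = 46.3 K.

46 K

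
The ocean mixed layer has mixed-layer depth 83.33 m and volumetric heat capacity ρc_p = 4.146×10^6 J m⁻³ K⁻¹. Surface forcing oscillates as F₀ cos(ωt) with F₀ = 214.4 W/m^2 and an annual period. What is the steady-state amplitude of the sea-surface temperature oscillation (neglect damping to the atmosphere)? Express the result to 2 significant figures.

Areal heat capacity C = ρc_p × D = 4.146×10^6 × 83.33 = 3.45×10^8 J/(m²·K).
Angular frequency ω = 2π / T = 2π / 3.15×10^7 s = 1.99×10^-7 s⁻¹.
Cω = 3.45×10^8 × 1.99×10^-7 = 68.8 W/(m²·K).
Amplitude A = F₀ / (Cω) = 214.4 / 68.8 = 3.11 K.

3.1 K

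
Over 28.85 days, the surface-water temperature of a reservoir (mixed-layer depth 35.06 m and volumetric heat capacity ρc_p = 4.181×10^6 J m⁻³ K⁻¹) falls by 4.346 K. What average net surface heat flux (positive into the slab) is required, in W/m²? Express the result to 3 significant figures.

Areal heat capacity C = ρc_p × D = 4.181×10^6 × 35.06 = 1.47×10^8 J m⁻² K⁻¹.
Required heat per unit area: Q = C ΔT = 1.47×10^8 × -4.346 = -6.37×10^8 J/m².
Flux F = Q / Δt = -6.37×10^8 / 2.49×10^6 s = -256 W/m².

-256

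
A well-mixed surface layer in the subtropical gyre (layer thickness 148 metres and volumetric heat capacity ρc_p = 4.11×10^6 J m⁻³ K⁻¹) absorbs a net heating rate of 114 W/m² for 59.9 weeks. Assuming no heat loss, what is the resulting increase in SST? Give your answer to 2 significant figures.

6.8 K

Areal heat capacity C = ρc_p × D = 4.11×10^6 × 148 = 6.08×10^8 J/(m²·K).
Net heat input Q = F Δt = 114 × (59.9 weeks × 6.048×10^5 s/week) = 4.13×10^9 J/m².
ΔT = Q / C = 4.13×10^9 / 6.08×10^8 = 6.79 K.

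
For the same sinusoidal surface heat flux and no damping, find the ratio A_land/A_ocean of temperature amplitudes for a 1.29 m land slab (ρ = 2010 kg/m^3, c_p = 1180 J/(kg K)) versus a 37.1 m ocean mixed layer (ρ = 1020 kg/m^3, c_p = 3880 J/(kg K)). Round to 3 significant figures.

48.0

C_ocean = 1020 × 3880 × 37.1 = 1.47×10^8 J/(m²·K).
C_land = 2010 × 1180 × 1.29 = 3.06×10^6 J/(m²·K).
Undamped amplitude ∝ 1/C, so A_land/A_ocean = C_ocean/C_land = 48.0.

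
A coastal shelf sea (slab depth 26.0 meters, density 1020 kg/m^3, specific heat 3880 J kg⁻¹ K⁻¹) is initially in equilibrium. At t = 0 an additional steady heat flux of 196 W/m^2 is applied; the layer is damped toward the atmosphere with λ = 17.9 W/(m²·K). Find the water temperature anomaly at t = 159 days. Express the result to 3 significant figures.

9.95 K

Areal heat capacity C = ρ c_p D = 1020 × 3880 × 26.0 = 1.03×10^8 J/(m^2 K).
τ = C / λ = 1.03×10^8 / 17.9 = 5.75×10^6 s.
Equilibrium anomaly ΔT_eq = F / λ = 196 / 17.9 = 10.9 K.
t = 159 days = 1.37×10^7 s, so t/τ = 2.39.
ΔT(t) = ΔT_eq (1 − e^(−t/τ)) = 10.9 × (1 − e^−2.39) = 9.95 K.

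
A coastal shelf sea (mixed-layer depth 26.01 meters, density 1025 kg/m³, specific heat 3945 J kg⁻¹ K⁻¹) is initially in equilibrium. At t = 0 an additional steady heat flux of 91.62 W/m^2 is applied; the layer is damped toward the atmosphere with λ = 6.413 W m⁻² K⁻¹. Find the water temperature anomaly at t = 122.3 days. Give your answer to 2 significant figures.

Areal heat capacity C = ρ c_p D = 1025 × 3945 × 26.01 = 1.05×10^8 J m⁻² K⁻¹.
τ = C / λ = 1.05×10^8 / 6.413 = 1.64×10^7 s.
Equilibrium anomaly ΔT_eq = F / λ = 91.62 / 6.413 = 14.3 K.
t = 122.3 days = 1.06×10^7 s, so t/τ = 0.644.
ΔT(t) = ΔT_eq (1 − e^(−t/τ)) = 14.3 × (1 − e^−0.644) = 6.79 K.

6.8 K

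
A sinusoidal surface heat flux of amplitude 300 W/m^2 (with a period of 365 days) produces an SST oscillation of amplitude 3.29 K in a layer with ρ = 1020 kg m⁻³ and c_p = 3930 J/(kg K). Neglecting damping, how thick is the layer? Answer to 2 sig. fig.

110 m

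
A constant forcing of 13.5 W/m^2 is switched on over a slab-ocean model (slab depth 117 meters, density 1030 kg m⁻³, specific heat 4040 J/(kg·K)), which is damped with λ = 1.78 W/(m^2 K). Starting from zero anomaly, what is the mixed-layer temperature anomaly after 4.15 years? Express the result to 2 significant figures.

Areal heat capacity C = ρ c_p D = 1030 × 4040 × 117 = 4.87×10^8 J/(m²·K).
τ = C / λ = 4.87×10^8 / 1.78 = 2.74×10^8 s.
Equilibrium anomaly ΔT_eq = F / λ = 13.5 / 1.78 = 7.58 K.
t = 4.15 years = 1.31×10^8 s, so t/τ = 0.479.
ΔT(t) = ΔT_eq (1 − e^(−t/τ)) = 7.58 × (1 − e^−0.479) = 2.89 K.

2.9 K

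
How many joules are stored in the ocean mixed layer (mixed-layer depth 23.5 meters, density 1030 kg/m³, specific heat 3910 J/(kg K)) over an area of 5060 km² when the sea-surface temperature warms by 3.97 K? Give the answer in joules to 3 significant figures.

1.90×10^18 J

Areal heat capacity C = ρ c_p D = 1030 × 3910 × 23.5 = 9.46×10^7 J m⁻² K⁻¹.
Heat per unit area: q = C ΔT = 9.46×10^7 × 3.97 = 3.76×10^8 J/m².
Total heat: Q = q × A = 3.76×10^8 × (5060 × 10⁶ m²) = 1.90×10^18 J.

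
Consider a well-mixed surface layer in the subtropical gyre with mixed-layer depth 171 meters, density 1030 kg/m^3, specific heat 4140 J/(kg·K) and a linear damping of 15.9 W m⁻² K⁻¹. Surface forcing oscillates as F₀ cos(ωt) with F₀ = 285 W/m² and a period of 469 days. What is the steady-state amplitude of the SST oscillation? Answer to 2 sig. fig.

Areal heat capacity C = ρ c_p D = 1030 × 4140 × 171 = 7.29×10^8 J/(m²·K).
Angular frequency ω = 2π / T = 2π / 4.05×10^7 s = 1.55×10^-7 s⁻¹.
√((Cω)² + λ²) = √((113)² + 15.9²) = 114 W/(m²·K).
Amplitude A = F₀ / √((Cω)²+λ²) = 285 / 114 = 2.50 K.

2.5 K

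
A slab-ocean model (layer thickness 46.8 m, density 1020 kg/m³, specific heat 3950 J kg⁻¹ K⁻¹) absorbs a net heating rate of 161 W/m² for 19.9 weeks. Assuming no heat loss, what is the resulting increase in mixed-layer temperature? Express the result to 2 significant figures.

10 K

Areal heat capacity C = ρ c_p D = 1020 × 3950 × 46.8 = 1.89×10^8 J m⁻² K⁻¹.
Net heat input Q = F Δt = 161 × (19.9 weeks × 6.048×10^5 s/week) = 1.94×10^9 J/m².
ΔT = Q / C = 1.94×10^9 / 1.89×10^8 = 10.3 K.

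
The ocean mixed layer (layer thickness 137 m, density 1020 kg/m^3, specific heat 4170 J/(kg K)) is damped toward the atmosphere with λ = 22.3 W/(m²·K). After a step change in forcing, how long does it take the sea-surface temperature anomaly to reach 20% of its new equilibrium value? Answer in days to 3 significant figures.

67.5 days

Areal heat capacity C = ρ c_p D = 1020 × 4170 × 137 = 5.83×10^8 J m⁻² K⁻¹.
τ = C / λ = 5.83×10^8 / 22.3 = 2.61×10^7 s.
Fraction reached: 1 − e^(−t/τ) = 0.20 ⇒ t = −τ ln(1 − 0.20) = τ × 0.223.
t = 5.83×10^6 s = 67.5 days.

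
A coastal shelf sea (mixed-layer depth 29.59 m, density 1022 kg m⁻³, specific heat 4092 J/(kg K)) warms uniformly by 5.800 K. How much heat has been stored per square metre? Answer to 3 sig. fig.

Areal heat capacity C = ρ c_p D = 1022 × 4092 × 29.59 = 1.24×10^8 J m⁻² K⁻¹.
ΔQ = C ΔT = 1.24×10^8 × 5.800 = 7.18×10^8 J/m².

7.18×10^8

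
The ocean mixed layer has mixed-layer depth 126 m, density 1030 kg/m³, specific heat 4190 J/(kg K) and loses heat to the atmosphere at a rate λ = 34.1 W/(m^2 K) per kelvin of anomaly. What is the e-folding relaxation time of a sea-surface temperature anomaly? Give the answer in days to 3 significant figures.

Areal heat capacity C = ρ c_p D = 1030 × 4190 × 126 = 5.44×10^8 J m⁻² K⁻¹.
Relaxation time τ = C / λ = 5.44×10^8 / 34.1 = 1.59×10^7 s.
In days: 1.59×10^7 s / (86400 s/day) = 185 days.

185 days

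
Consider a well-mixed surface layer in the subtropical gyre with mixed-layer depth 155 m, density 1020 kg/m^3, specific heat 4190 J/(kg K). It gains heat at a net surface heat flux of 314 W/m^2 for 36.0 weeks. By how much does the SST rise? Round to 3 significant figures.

10.3 K

Areal heat capacity C = ρ c_p D = 1020 × 4190 × 155 = 6.62×10^8 J/(m^2 K).
Net heat input Q = F Δt = 314 × (36.0 weeks × 6.048×10^5 s/week) = 6.84×10^9 J/m².
ΔT = Q / C = 6.84×10^9 / 6.62×10^8 = 10.3 K.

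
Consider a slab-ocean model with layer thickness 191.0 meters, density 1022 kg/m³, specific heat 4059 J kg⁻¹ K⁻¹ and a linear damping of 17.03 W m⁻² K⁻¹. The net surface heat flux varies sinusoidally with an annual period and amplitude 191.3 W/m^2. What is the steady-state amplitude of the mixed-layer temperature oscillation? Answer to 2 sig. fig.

1.2 K

Areal heat capacity C = ρ c_p D = 1022 × 4059 × 191.0 = 7.92×10^8 J/(m²·K).
Angular frequency ω = 2π / T = 2π / 3.15×10^7 s = 1.99×10^-7 s⁻¹.
√((Cω)² + λ²) = √((158)² + 17.03²) = 159 W/(m²·K).
Amplitude A = F₀ / √((Cω)²+λ²) = 191.3 / 159 = 1.20 K.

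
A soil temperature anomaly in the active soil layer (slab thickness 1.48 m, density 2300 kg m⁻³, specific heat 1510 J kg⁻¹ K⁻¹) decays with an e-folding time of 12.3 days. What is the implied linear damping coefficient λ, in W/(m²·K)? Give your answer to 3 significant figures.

4.84

Areal heat capacity C = ρ c_p D = 2300 × 1510 × 1.48 = 5.14×10^6 J m⁻² K⁻¹.
τ = 12.3 days = 1.06×10^6 s.
λ = C / τ = 5.14×10^6 / 1.06×10^6 = 4.84 W/(m²·K).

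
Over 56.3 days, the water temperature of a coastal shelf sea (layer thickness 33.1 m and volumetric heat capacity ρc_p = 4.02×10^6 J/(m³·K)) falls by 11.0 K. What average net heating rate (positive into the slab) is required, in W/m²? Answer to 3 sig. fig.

-301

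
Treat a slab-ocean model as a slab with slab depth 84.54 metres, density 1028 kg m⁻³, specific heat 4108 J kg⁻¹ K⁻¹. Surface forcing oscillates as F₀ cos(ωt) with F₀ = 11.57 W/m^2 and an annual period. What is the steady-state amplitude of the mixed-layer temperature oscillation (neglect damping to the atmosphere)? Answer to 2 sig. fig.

0.16 K

Areal heat capacity C = ρ c_p D = 1028 × 4108 × 84.54 = 3.57×10^8 J/(m²·K).
Angular frequency ω = 2π / T = 2π / 3.15×10^7 s = 1.99×10^-7 s⁻¹.
Cω = 3.57×10^8 × 1.99×10^-7 = 71.1 W/(m²·K).
Amplitude A = F₀ / (Cω) = 11.57 / 71.1 = 0.163 K.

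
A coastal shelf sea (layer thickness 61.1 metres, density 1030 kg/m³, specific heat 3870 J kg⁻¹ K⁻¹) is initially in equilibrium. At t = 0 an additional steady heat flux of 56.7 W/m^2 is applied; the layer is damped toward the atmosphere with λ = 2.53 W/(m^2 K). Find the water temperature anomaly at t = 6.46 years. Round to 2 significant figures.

20 K

Areal heat capacity C = ρ c_p D = 1030 × 3870 × 61.1 = 2.44×10^8 J/(m^2 K).
τ = C / λ = 2.44×10^8 / 2.53 = 9.63×10^7 s.
Equilibrium anomaly ΔT_eq = F / λ = 56.7 / 2.53 = 22.4 K.
t = 6.46 years = 2.04×10^8 s, so t/τ = 2.12.
ΔT(t) = ΔT_eq (1 − e^(−t/τ)) = 22.4 × (1 − e^−2.12) = 19.7 K.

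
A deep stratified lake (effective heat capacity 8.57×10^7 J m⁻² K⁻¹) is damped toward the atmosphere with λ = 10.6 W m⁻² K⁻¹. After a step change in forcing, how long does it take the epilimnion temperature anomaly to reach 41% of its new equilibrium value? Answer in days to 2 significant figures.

49 days

Areal heat capacity C = 8.57×10^7 J m⁻² K⁻¹ (given).
τ = C / λ = 8.57×10^7 / 10.6 = 8.08×10^6 s.
Fraction reached: 1 − e^(−t/τ) = 0.41 ⇒ t = −τ ln(1 − 0.41) = τ × 0.528.
t = 4.27×10^6 s = 49.4 days.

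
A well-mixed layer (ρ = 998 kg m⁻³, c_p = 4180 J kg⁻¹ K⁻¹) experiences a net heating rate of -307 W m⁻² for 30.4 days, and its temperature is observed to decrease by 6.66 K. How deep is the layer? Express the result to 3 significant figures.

29.0 m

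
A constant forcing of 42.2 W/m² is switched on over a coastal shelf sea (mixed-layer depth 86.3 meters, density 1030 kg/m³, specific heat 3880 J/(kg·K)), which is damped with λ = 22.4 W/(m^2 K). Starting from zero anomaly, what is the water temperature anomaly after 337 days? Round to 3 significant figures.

1.60 K

Areal heat capacity C = ρ c_p D = 1030 × 3880 × 86.3 = 3.45×10^8 J/(m^2 K).
τ = C / λ = 3.45×10^8 / 22.4 = 1.54×10^7 s.
Equilibrium anomaly ΔT_eq = F / λ = 42.2 / 22.4 = 1.88 K.
t = 337 days = 2.91×10^7 s, so t/τ = 1.89.
ΔT(t) = ΔT_eq (1 − e^(−t/τ)) = 1.88 × (1 − e^−1.89) = 1.60 K.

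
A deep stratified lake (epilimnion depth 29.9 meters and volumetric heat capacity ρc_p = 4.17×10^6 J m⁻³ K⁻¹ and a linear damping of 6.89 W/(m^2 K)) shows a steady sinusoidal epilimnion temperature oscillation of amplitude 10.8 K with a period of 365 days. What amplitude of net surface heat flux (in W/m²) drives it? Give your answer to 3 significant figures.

278

Areal heat capacity C = ρc_p × D = 4.17×10^6 × 29.9 = 1.25×10^8 J/(m²·K).
ω = 2π / 3.15×10^7 s = 1.99×10^-7 s⁻¹.
√((Cω)² + λ²) = √((24.8)² + 6.89²) = 25.8 W/(m²·K).
F₀ = A × √((Cω)²+λ²) = 10.8 × 25.8 = 278 W/m².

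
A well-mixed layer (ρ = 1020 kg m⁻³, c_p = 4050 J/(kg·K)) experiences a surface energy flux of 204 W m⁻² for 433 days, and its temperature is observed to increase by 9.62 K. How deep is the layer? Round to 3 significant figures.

Heat input Q = F Δt = 204 × 3.74×10^7 s = 7.63×10^9 J/m².
Required areal heat capacity C = Q / ΔT = 7.93×10^8 J/(m²·K).
Depth D = C / (ρ c_p) = 7.93×10^8 / (1020 × 4050) = 192 m.

192 m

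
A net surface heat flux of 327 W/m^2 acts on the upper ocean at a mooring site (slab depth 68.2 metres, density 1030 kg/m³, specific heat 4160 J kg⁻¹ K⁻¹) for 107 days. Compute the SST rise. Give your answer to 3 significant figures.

Areal heat capacity C = ρ c_p D = 1030 × 4160 × 68.2 = 2.92×10^8 J/(m²·K).
Net heat input Q = F Δt = 327 × (107 days × 86400 s/day) = 3.02×10^9 J/m².
ΔT = Q / C = 3.02×10^9 / 2.92×10^8 = 10.3 K.

10.3 K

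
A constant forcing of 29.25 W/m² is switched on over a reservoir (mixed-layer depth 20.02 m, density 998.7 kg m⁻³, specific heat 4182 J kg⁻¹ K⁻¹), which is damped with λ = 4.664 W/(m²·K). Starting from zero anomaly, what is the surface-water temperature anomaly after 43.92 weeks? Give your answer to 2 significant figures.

4.8 K

Areal heat capacity C = ρ c_p D = 998.7 × 4182 × 20.02 = 8.36×10^7 J m⁻² K⁻¹.
τ = C / λ = 8.36×10^7 / 4.664 = 1.79×10^7 s.
Equilibrium anomaly ΔT_eq = F / λ = 29.25 / 4.664 = 6.27 K.
t = 43.92 weeks = 2.66×10^7 s, so t/τ = 1.48.
ΔT(t) = ΔT_eq (1 − e^(−t/τ)) = 6.27 × (1 − e^−1.48) = 4.85 K.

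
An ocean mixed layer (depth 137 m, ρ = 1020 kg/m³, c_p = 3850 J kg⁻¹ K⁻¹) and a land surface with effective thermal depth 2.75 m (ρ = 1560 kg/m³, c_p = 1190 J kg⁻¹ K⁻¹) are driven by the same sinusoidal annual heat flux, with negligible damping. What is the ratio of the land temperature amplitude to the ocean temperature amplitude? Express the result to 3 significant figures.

C_ocean = 1020 × 3850 × 137 = 5.38×10^8 J/(m²·K).
C_land = 1560 × 1190 × 2.75 = 5.11×10^6 J/(m²·K).
Undamped amplitude ∝ 1/C, so A_land/A_ocean = C_ocean/C_land = 105.

105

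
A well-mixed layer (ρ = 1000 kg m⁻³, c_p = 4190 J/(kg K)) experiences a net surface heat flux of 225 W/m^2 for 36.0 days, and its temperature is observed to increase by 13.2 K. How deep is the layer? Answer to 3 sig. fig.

12.7 m

Heat input Q = F Δt = 225 × 3.11×10^6 s = 7.00×10^8 J/m².
Required areal heat capacity C = Q / ΔT = 5.30×10^7 J/(m²·K).
Depth D = C / (ρ c_p) = 5.30×10^7 / (1000 × 4190) = 12.7 m.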